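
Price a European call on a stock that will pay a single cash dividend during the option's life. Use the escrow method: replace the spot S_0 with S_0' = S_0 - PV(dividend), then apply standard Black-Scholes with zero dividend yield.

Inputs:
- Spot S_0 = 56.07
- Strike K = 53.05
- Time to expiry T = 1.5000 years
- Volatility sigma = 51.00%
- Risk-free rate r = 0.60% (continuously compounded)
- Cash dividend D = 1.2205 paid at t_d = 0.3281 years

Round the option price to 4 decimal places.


PV(D) = D * exp(-r * t_d) = 1.2205 * 0.99803334 = 1.21809969
S_0' = S_0 - PV(D) = 56.0700 - 1.21809969 = 54.85190031
d1 = (ln(S_0'/K) + (r + sigma^2/2)*T) / (sigma*sqrt(T)) = 0.38019438
d2 = d1 - sigma*sqrt(T) = -0.24442551
exp(-rT) = 0.99104038
N(d1) = 0.64809943; N(d2) = 0.40345064
C = S_0' * N(d1) - K * exp(-rT) * N(d2) = 54.85190031 * 0.64809943 - 53.0500 * 0.99104038 * 0.40345064 = 14.3382

Answer: Price = 14.3382


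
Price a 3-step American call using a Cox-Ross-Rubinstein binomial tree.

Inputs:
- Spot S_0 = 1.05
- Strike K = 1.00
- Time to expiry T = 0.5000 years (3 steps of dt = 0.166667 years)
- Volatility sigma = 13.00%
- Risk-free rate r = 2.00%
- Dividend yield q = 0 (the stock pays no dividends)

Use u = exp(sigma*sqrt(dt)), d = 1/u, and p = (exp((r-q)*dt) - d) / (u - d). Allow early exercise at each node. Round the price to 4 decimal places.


Answer: Price = V(0,0) = 0.0731

Derivation:
dt = T/N = 0.166667
u = exp(sigma*sqrt(dt)) = 1.054506; d = 1/u = 0.948311
p = (exp((r-q)*dt) - d) / (u - d) = 0.518176
Discount per step: exp(-r*dt) = 0.996672
Stock lattice S(k, i) with i counting down-moves:
  k=0: S(0,0) = 1.0500
  k=1: S(1,0) = 1.1072; S(1,1) = 0.9957
  k=2: S(2,0) = 1.1676; S(2,1) = 1.0500; S(2,2) = 0.9443
  k=3: S(3,0) = 1.2312; S(3,1) = 1.1072; S(3,2) = 0.9957; S(3,3) = 0.8955
Terminal payoffs V(N, i) = max(S_T - K, 0):
  V(3,0) = 0.231222; V(3,1) = 0.107231; V(3,2) = 0.000000; V(3,3) = 0.000000
Backward induction: V(k, i) = exp(-r*dt) * [p * V(k+1, i) + (1-p) * V(k+1, i+1)]; then take max(V_cont, immediate exercise) for American.
  V(2,0) = exp(-r*dt) * [p*0.231222 + (1-p)*0.107231] = 0.170910; exercise = 0.167582; V(2,0) = max -> 0.170910
  V(2,1) = exp(-r*dt) * [p*0.107231 + (1-p)*0.000000] = 0.055380; exercise = 0.050000; V(2,1) = max -> 0.055380
  V(2,2) = exp(-r*dt) * [p*0.000000 + (1-p)*0.000000] = 0.000000; exercise = 0.000000; V(2,2) = max -> 0.000000
  V(1,0) = exp(-r*dt) * [p*0.170910 + (1-p)*0.055380] = 0.114861; exercise = 0.107231; V(1,0) = max -> 0.114861
  V(1,1) = exp(-r*dt) * [p*0.055380 + (1-p)*0.000000] = 0.028601; exercise = 0.000000; V(1,1) = max -> 0.028601
  V(0,0) = exp(-r*dt) * [p*0.114861 + (1-p)*0.028601] = 0.073055; exercise = 0.050000; V(0,0) = max -> 0.073055


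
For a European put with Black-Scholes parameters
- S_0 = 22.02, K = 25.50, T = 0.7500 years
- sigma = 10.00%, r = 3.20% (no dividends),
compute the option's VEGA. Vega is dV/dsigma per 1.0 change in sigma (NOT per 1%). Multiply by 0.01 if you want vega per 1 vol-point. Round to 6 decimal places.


Answer: Vega = 2.960815

Derivation:
d1 = -1.3738317646; d2 = -1.4604343050
phi(d1) = 0.1552613595; exp(-qT) = 1.0000000000; exp(-rT) = 0.9762857098
Vega = S * exp(-qT) * phi(d1) * sqrt(T) = 22.0200 * 1.0000000000 * 0.1552613595 * 0.8660254038 = 2.960815


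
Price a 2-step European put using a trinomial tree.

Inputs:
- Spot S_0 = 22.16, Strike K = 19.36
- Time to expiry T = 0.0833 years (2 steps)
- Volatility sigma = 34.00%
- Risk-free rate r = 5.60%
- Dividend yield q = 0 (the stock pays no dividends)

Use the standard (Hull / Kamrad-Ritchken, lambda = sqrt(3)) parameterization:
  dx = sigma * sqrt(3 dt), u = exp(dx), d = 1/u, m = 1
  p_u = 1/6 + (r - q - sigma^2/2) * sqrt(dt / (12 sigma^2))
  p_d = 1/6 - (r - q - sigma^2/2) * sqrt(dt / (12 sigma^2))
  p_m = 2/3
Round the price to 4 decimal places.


dt = T/N = 0.041650; dx = sigma*sqrt(3*dt) = 0.120184
u = exp(dx) = 1.127704; d = 1/u = 0.886757
p_u = 0.166355, p_m = 0.666667, p_d = 0.166979
Discount per step: exp(-r*dt) = 0.997670
Stock lattice S(k, j) with j the centered position index:
  k=0: S(0,+0) = 22.1600
  k=1: S(1,-1) = 19.6505; S(1,+0) = 22.1600; S(1,+1) = 24.9899
  k=2: S(2,-2) = 17.4253; S(2,-1) = 19.6505; S(2,+0) = 22.1600; S(2,+1) = 24.9899; S(2,+2) = 28.1813
Terminal payoffs V(N, j) = max(K - S_T, 0):
  V(2,-2) = 1.934744; V(2,-1) = 0.000000; V(2,+0) = 0.000000; V(2,+1) = 0.000000; V(2,+2) = 0.000000
Backward induction: V(k, j) = exp(-r*dt) * [p_u * V(k+1, j+1) + p_m * V(k+1, j) + p_d * V(k+1, j-1)]
  V(1,-1) = exp(-r*dt) * [p_u*0.000000 + p_m*0.000000 + p_d*1.934744] = 0.322308
  V(1,+0) = exp(-r*dt) * [p_u*0.000000 + p_m*0.000000 + p_d*0.000000] = 0.000000
  V(1,+1) = exp(-r*dt) * [p_u*0.000000 + p_m*0.000000 + p_d*0.000000] = 0.000000
  V(0,+0) = exp(-r*dt) * [p_u*0.000000 + p_m*0.000000 + p_d*0.322308] = 0.053693

Answer: Price = V(0,0) = 0.0537


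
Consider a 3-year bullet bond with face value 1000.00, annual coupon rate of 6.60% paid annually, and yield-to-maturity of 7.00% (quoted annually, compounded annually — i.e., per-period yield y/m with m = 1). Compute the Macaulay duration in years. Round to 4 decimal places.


Answer: Macaulay duration = 2.8171 years

Derivation:
Coupon per period c = face * coupon_rate / m = 66.000000
Periods per year m = 1; per-period yield y/m = 0.070000
Number of cashflows N = 3
Cashflows (t years, CF_t, discount factor 1/(1+y/m)^(m*t), PV):
  t = 1.0000: CF_t = 66.000000, DF = 0.934579, PV = 61.682243
  t = 2.0000: CF_t = 66.000000, DF = 0.873439, PV = 57.646956
  t = 3.0000: CF_t = 1066.000000, DF = 0.816298, PV = 870.173537
Price P = sum_t PV_t = 989.502736
Macaulay numerator sum_t t * PV_t:
  t * PV_t at t = 1.0000: 61.682243
  t * PV_t at t = 2.0000: 115.293912
  t * PV_t at t = 3.0000: 2610.520610
Macaulay duration D = (sum_t t * PV_t) / P = 2787.496765 / 989.502736 = 2.817068


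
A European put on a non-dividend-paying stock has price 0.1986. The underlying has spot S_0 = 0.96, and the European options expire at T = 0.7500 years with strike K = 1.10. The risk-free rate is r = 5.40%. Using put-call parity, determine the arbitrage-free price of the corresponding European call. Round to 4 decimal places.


Answer: Call price = 0.1023

Derivation:
Put-call parity: C - P = S_0 * exp(-qT) - K * exp(-rT).
S_0 * exp(-qT) = 0.9600 * 1.00000000 = 0.96000000
K * exp(-rT) = 1.1000 * 0.96030916 = 1.05634008
C = P + S*exp(-qT) - K*exp(-rT)
C = 0.1986 + 0.96000000 - 1.05634008 = 0.1023


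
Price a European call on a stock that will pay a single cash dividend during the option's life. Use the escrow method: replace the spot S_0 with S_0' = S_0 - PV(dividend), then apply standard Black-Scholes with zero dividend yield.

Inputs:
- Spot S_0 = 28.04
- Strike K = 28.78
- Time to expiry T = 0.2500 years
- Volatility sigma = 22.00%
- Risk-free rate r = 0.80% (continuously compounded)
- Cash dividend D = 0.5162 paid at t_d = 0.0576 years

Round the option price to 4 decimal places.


PV(D) = D * exp(-r * t_d) = 0.5162 * 0.99953931 = 0.51596219
S_0' = S_0 - PV(D) = 28.0400 - 0.51596219 = 27.52403781
d1 = (ln(S_0'/K) + (r + sigma^2/2)*T) / (sigma*sqrt(T)) = -0.33246342
d2 = d1 - sigma*sqrt(T) = -0.44246342
exp(-rT) = 0.99800200
N(d1) = 0.36976968; N(d2) = 0.32907695
C = S_0' * N(d1) - K * exp(-rT) * N(d2) = 27.52403781 * 0.36976968 - 28.7800 * 0.99800200 * 0.32907695 = 0.7256

Answer: Price = 0.7256


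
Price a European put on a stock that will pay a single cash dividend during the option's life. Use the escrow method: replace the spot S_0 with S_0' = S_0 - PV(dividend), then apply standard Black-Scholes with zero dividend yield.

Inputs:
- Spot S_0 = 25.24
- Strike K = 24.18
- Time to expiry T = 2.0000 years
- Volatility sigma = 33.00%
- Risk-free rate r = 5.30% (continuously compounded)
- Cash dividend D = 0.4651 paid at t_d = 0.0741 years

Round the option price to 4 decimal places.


Answer: Price = 2.9409

Derivation:
PV(D) = D * exp(-r * t_d) = 0.4651 * 0.99608040 = 0.46327699
S_0' = S_0 - PV(D) = 25.2400 - 0.46327699 = 24.77672301
d1 = (ln(S_0'/K) + (r + sigma^2/2)*T) / (sigma*sqrt(T)) = 0.51271408
d2 = d1 - sigma*sqrt(T) = 0.04602361
exp(-rT) = 0.89942465
N(-d1) = 0.30407567; N(-d2) = 0.48164572
P = K * exp(-rT) * N(-d2) - S_0' * N(-d1) = 24.1800 * 0.89942465 * 0.48164572 - 24.77672301 * 0.30407567 = 2.9409


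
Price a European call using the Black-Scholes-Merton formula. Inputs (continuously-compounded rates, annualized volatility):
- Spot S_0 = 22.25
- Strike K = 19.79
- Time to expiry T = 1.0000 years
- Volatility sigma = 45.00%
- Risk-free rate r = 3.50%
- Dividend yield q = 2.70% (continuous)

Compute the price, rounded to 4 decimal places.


d1 = (ln(S/K) + (r - q + 0.5*sigma^2) * T) / (sigma * sqrt(T)) = 0.50314500
d2 = d1 - sigma * sqrt(T) = 0.05314500
exp(-rT) = 0.96560542; exp(-qT) = 0.97336124
C = S_0 * exp(-qT) * N(d1) - K * exp(-rT) * N(d2)
N(d1) = 0.69256883; N(d2) = 0.52119181
C = 22.2500 * 0.97336124 * 0.69256883 - 19.7900 * 0.96560542 * 0.52119181 = 5.0395

Answer: Price = 5.0395


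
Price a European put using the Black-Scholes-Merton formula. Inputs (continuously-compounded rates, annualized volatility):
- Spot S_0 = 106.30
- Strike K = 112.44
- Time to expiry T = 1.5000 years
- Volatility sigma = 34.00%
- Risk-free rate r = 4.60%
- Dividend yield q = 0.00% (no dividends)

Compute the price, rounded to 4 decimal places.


d1 = (ln(S/K) + (r - q + 0.5*sigma^2) * T) / (sigma * sqrt(T)) = 0.23905468
d2 = d1 - sigma * sqrt(T) = -0.17735857
exp(-rT) = 0.93332668; exp(-qT) = 1.00000000
P = K * exp(-rT) * N(-d2) - S_0 * exp(-qT) * N(-d1)
N(-d1) = 0.40553159; N(-d2) = 0.57038663
P = 112.4400 * 0.93332668 * 0.57038663 - 106.3000 * 1.00000000 * 0.40553159 = 16.7502

Answer: Price = 16.7502


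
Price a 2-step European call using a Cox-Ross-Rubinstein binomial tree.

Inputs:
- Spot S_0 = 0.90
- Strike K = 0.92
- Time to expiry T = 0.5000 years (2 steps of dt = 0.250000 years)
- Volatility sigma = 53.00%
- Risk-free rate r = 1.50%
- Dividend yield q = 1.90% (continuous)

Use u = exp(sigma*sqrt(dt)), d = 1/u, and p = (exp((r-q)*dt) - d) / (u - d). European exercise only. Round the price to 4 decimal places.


dt = T/N = 0.250000
u = exp(sigma*sqrt(dt)) = 1.303431; d = 1/u = 0.767206
p = (exp((r-q)*dt) - d) / (u - d) = 0.432271
Discount per step: exp(-r*dt) = 0.996257
Stock lattice S(k, i) with i counting down-moves:
  k=0: S(0,0) = 0.9000
  k=1: S(1,0) = 1.1731; S(1,1) = 0.6905
  k=2: S(2,0) = 1.5290; S(2,1) = 0.9000; S(2,2) = 0.5297
Terminal payoffs V(N, i) = max(S_T - K, 0):
  V(2,0) = 0.609039; V(2,1) = 0.000000; V(2,2) = 0.000000
Backward induction: V(k, i) = exp(-r*dt) * [p * V(k+1, i) + (1-p) * V(k+1, i+1)].
  V(1,0) = exp(-r*dt) * [p*0.609039 + (1-p)*0.000000] = 0.262285
  V(1,1) = exp(-r*dt) * [p*0.000000 + (1-p)*0.000000] = 0.000000
  V(0,0) = exp(-r*dt) * [p*0.262285 + (1-p)*0.000000] = 0.112954

Answer: Price = V(0,0) = 0.1130


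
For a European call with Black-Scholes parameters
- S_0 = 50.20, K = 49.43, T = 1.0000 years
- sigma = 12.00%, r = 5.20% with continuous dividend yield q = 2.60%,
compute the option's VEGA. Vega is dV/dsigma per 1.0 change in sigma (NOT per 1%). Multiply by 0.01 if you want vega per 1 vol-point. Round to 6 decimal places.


d1 = 0.4054791615; d2 = 0.2854791615
phi(d1) = 0.3674583837; exp(-qT) = 0.9743350896; exp(-rT) = 0.9493288668
Vega = S * exp(-qT) * phi(d1) * sqrt(T) = 50.2000 * 0.9743350896 * 0.3674583837 * 1.0000000000 = 17.972985

Answer: Vega = 17.972985


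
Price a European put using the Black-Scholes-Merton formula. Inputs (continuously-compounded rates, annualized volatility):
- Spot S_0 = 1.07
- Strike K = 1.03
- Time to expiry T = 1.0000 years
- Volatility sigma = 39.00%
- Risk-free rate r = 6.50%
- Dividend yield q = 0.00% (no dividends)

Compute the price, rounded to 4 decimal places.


d1 = (ln(S/K) + (r - q + 0.5*sigma^2) * T) / (sigma * sqrt(T)) = 0.45935858
d2 = d1 - sigma * sqrt(T) = 0.06935858
exp(-rT) = 0.93706746; exp(-qT) = 1.00000000
P = K * exp(-rT) * N(-d2) - S_0 * exp(-qT) * N(-d1)
N(-d1) = 0.32298834; N(-d2) = 0.47235210
P = 1.0300 * 0.93706746 * 0.47235210 - 1.0700 * 1.00000000 * 0.32298834 = 0.1103

Answer: Price = 0.1103


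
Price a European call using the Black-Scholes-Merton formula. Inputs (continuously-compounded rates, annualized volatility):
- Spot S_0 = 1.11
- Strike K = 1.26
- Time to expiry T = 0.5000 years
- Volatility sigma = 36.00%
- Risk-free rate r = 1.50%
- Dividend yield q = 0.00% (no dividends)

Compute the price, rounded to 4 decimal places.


d1 = (ln(S/K) + (r - q + 0.5*sigma^2) * T) / (sigma * sqrt(T)) = -0.34118572
d2 = d1 - sigma * sqrt(T) = -0.59574416
exp(-rT) = 0.99252805; exp(-qT) = 1.00000000
C = S_0 * exp(-qT) * N(d1) - K * exp(-rT) * N(d2)
N(d1) = 0.36648189; N(d2) = 0.27567308
C = 1.1100 * 1.00000000 * 0.36648189 - 1.2600 * 0.99252805 * 0.27567308 = 0.0620

Answer: Price = 0.0620


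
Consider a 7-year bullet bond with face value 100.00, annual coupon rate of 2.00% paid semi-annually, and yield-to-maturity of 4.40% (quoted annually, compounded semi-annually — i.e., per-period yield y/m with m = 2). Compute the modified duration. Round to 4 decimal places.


Answer: Modified duration = 6.3822

Derivation:
Coupon per period c = face * coupon_rate / m = 1.000000
Periods per year m = 2; per-period yield y/m = 0.022000
Number of cashflows N = 14
Cashflows (t years, CF_t, discount factor 1/(1+y/m)^(m*t), PV):
  t = 0.5000: CF_t = 1.000000, DF = 0.978474, PV = 0.978474
  t = 1.0000: CF_t = 1.000000, DF = 0.957411, PV = 0.957411
  t = 1.5000: CF_t = 1.000000, DF = 0.936801, PV = 0.936801
  t = 2.0000: CF_t = 1.000000, DF = 0.916635, PV = 0.916635
  t = 2.5000: CF_t = 1.000000, DF = 0.896903, PV = 0.896903
  t = 3.0000: CF_t = 1.000000, DF = 0.877596, PV = 0.877596
  t = 3.5000: CF_t = 1.000000, DF = 0.858704, PV = 0.858704
  t = 4.0000: CF_t = 1.000000, DF = 0.840220, PV = 0.840220
  t = 4.5000: CF_t = 1.000000, DF = 0.822133, PV = 0.822133
  t = 5.0000: CF_t = 1.000000, DF = 0.804435, PV = 0.804435
  t = 5.5000: CF_t = 1.000000, DF = 0.787119, PV = 0.787119
  t = 6.0000: CF_t = 1.000000, DF = 0.770175, PV = 0.770175
  t = 6.5000: CF_t = 1.000000, DF = 0.753596, PV = 0.753596
  t = 7.0000: CF_t = 101.000000, DF = 0.737373, PV = 74.474712
Price P = sum_t PV_t = 85.674912
First compute Macaulay numerator sum_t t * PV_t:
  t * PV_t at t = 0.5000: 0.489237
  t * PV_t at t = 1.0000: 0.957411
  t * PV_t at t = 1.5000: 1.405201
  t * PV_t at t = 2.0000: 1.833270
  t * PV_t at t = 2.5000: 2.242258
  t * PV_t at t = 3.0000: 2.632788
  t * PV_t at t = 3.5000: 3.005466
  t * PV_t at t = 4.0000: 3.360879
  t * PV_t at t = 4.5000: 3.699597
  t * PV_t at t = 5.0000: 4.022176
  t * PV_t at t = 5.5000: 4.329152
  t * PV_t at t = 6.0000: 4.621048
  t * PV_t at t = 6.5000: 4.898371
  t * PV_t at t = 7.0000: 521.322984
Macaulay duration D = 558.819838 / 85.674912 = 6.522561
Modified duration = D / (1 + y/m) = 6.522561 / (1 + 0.022000) = 6.382154


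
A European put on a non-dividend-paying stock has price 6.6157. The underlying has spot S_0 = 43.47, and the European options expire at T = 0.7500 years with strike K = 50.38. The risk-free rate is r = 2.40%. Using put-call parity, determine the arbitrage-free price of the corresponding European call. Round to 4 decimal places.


Put-call parity: C - P = S_0 * exp(-qT) - K * exp(-rT).
S_0 * exp(-qT) = 43.4700 * 1.00000000 = 43.47000000
K * exp(-rT) = 50.3800 * 0.98216103 = 49.48127281
C = P + S*exp(-qT) - K*exp(-rT)
C = 6.6157 + 43.47000000 - 49.48127281 = 0.6044

Answer: Call price = 0.6044


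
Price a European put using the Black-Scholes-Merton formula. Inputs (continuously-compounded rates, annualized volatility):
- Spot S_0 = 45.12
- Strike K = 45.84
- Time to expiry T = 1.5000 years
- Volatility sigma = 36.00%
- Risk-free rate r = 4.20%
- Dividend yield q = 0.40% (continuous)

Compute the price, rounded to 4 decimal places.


Answer: Price = 6.7961

Derivation:
d1 = (ln(S/K) + (r - q + 0.5*sigma^2) * T) / (sigma * sqrt(T)) = 0.31382621
d2 = d1 - sigma * sqrt(T) = -0.12708194
exp(-rT) = 0.93894347; exp(-qT) = 0.99401796
P = K * exp(-rT) * N(-d2) - S_0 * exp(-qT) * N(-d1)
N(-d1) = 0.37682652; N(-d2) = 0.55056223
P = 45.8400 * 0.93894347 * 0.55056223 - 45.1200 * 0.99401796 * 0.37682652 = 6.7961


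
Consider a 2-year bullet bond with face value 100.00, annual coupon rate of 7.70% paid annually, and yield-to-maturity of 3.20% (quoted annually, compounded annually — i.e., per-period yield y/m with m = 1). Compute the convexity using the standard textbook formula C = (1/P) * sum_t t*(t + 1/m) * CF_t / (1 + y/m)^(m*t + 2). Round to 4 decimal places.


Coupon per period c = face * coupon_rate / m = 7.700000
Periods per year m = 1; per-period yield y/m = 0.032000
Number of cashflows N = 2
Cashflows (t years, CF_t, discount factor 1/(1+y/m)^(m*t), PV):
  t = 1.0000: CF_t = 7.700000, DF = 0.968992, PV = 7.461240
  t = 2.0000: CF_t = 107.700000, DF = 0.938946, PV = 101.124482
Price P = sum_t PV_t = 108.585722
Convexity numerator sum_t t*(t + 1/m) * CF_t / (1+y/m)^(m*t + 2):
  t = 1.0000: term = 14.011403
  t = 2.0000: term = 569.702552
Convexity = (1/P) * sum = 583.713955 / 108.585722 = 5.375605

Answer: Convexity = 5.3756


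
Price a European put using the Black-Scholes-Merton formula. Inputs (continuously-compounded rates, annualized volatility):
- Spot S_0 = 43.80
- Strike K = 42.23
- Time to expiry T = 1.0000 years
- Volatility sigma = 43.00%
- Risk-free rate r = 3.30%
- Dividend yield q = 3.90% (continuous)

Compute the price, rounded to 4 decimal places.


Answer: Price = 6.4480

Derivation:
d1 = (ln(S/K) + (r - q + 0.5*sigma^2) * T) / (sigma * sqrt(T)) = 0.28593709
d2 = d1 - sigma * sqrt(T) = -0.14406291
exp(-rT) = 0.96753856; exp(-qT) = 0.96175071
P = K * exp(-rT) * N(-d2) - S_0 * exp(-qT) * N(-d1)
N(-d1) = 0.38746315; N(-d2) = 0.55727460
P = 42.2300 * 0.96753856 * 0.55727460 - 43.8000 * 0.96175071 * 0.38746315 = 6.4480


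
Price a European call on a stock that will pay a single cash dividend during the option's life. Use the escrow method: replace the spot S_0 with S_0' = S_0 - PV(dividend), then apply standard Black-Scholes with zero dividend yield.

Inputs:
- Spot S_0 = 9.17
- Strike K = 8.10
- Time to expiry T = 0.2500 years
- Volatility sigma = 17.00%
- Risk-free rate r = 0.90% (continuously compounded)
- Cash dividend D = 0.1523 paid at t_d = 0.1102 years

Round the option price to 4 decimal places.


Answer: Price = 0.9698

Derivation:
PV(D) = D * exp(-r * t_d) = 0.1523 * 0.99900869 = 0.15214902
S_0' = S_0 - PV(D) = 9.1700 - 0.15214902 = 9.01785098
d1 = (ln(S_0'/K) + (r + sigma^2/2)*T) / (sigma*sqrt(T)) = 1.33181757
d2 = d1 - sigma*sqrt(T) = 1.24681757
exp(-rT) = 0.99775253
N(d1) = 0.90853993; N(d2) = 0.89376780
C = S_0' * N(d1) - K * exp(-rT) * N(d2) = 9.01785098 * 0.90853993 - 8.1000 * 0.99775253 * 0.89376780 = 0.9698


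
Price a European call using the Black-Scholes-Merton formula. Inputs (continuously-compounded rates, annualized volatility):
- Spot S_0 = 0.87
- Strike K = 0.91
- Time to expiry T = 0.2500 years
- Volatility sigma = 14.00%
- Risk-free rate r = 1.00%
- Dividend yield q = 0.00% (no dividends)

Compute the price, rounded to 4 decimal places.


d1 = (ln(S/K) + (r - q + 0.5*sigma^2) * T) / (sigma * sqrt(T)) = -0.57144840
d2 = d1 - sigma * sqrt(T) = -0.64144840
exp(-rT) = 0.99750312; exp(-qT) = 1.00000000
C = S_0 * exp(-qT) * N(d1) - K * exp(-rT) * N(d2)
N(d1) = 0.28384786; N(d2) = 0.26061570
C = 0.8700 * 1.00000000 * 0.28384786 - 0.9100 * 0.99750312 * 0.26061570 = 0.0104

Answer: Price = 0.0104


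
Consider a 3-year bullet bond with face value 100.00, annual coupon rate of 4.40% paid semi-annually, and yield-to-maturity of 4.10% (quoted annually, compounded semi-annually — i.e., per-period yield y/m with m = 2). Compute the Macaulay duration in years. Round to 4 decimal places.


Coupon per period c = face * coupon_rate / m = 2.200000
Periods per year m = 2; per-period yield y/m = 0.020500
Number of cashflows N = 6
Cashflows (t years, CF_t, discount factor 1/(1+y/m)^(m*t), PV):
  t = 0.5000: CF_t = 2.200000, DF = 0.979912, PV = 2.155806
  t = 1.0000: CF_t = 2.200000, DF = 0.960227, PV = 2.112500
  t = 1.5000: CF_t = 2.200000, DF = 0.940938, PV = 2.070063
  t = 2.0000: CF_t = 2.200000, DF = 0.922036, PV = 2.028480
  t = 2.5000: CF_t = 2.200000, DF = 0.903514, PV = 1.987731
  t = 3.0000: CF_t = 102.200000, DF = 0.885364, PV = 90.484219
Price P = sum_t PV_t = 100.838799
Macaulay numerator sum_t t * PV_t:
  t * PV_t at t = 0.5000: 1.077903
  t * PV_t at t = 1.0000: 2.112500
  t * PV_t at t = 1.5000: 3.105095
  t * PV_t at t = 2.0000: 4.056959
  t * PV_t at t = 2.5000: 4.969328
  t * PV_t at t = 3.0000: 271.452657
Macaulay duration D = (sum_t t * PV_t) / P = 286.774441 / 100.838799 = 2.843890

Answer: Macaulay duration = 2.8439 years


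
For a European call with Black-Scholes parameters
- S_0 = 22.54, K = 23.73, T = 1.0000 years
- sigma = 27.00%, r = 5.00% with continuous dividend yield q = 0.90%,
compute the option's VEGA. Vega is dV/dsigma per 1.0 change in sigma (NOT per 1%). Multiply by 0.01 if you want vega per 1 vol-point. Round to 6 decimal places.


d1 = 0.0963016228; d2 = -0.1736983772
phi(d1) = 0.3970966669; exp(-qT) = 0.9910403788; exp(-rT) = 0.9512294245
Vega = S * exp(-qT) * phi(d1) * sqrt(T) = 22.5400 * 0.9910403788 * 0.3970966669 * 1.0000000000 = 8.870365

Answer: Vega = 8.870365


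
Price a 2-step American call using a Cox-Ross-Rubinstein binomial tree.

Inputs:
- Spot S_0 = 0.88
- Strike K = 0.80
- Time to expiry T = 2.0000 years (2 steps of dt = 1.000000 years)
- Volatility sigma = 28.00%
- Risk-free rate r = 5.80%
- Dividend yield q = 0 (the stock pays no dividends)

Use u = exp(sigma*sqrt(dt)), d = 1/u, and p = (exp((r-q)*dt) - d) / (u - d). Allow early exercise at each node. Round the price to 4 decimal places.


dt = T/N = 1.000000
u = exp(sigma*sqrt(dt)) = 1.323130; d = 1/u = 0.755784
p = (exp((r-q)*dt) - d) / (u - d) = 0.535707
Discount per step: exp(-r*dt) = 0.943650
Stock lattice S(k, i) with i counting down-moves:
  k=0: S(0,0) = 0.8800
  k=1: S(1,0) = 1.1644; S(1,1) = 0.6651
  k=2: S(2,0) = 1.5406; S(2,1) = 0.8800; S(2,2) = 0.5027
Terminal payoffs V(N, i) = max(S_T - K, 0):
  V(2,0) = 0.740592; V(2,1) = 0.080000; V(2,2) = 0.000000
Backward induction: V(k, i) = exp(-r*dt) * [p * V(k+1, i) + (1-p) * V(k+1, i+1)]; then take max(V_cont, immediate exercise) for American.
  V(1,0) = exp(-r*dt) * [p*0.740592 + (1-p)*0.080000] = 0.409434; exercise = 0.364354; V(1,0) = max -> 0.409434
  V(1,1) = exp(-r*dt) * [p*0.080000 + (1-p)*0.000000] = 0.040442; exercise = 0.000000; V(1,1) = max -> 0.040442
  V(0,0) = exp(-r*dt) * [p*0.409434 + (1-p)*0.040442] = 0.224696; exercise = 0.080000; V(0,0) = max -> 0.224696

Answer: Price = V(0,0) = 0.2247


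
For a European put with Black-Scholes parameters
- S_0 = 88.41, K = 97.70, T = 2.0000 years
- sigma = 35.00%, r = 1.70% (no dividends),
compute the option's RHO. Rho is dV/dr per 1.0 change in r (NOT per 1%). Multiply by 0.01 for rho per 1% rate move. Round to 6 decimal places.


d1 = 0.1143159863; d2 = -0.3806587605
phi(d1) = 0.3963440604; exp(-qT) = 1.0000000000; exp(-rT) = 0.9665715046
N(-d2) = 0.6482717633
Rho = -K*T*exp(-rT)*N(-d2) = -97.7000 * 2.0000 * 0.9665715046 * 0.6482717633 = -122.437838

Answer: Rho = -122.437838


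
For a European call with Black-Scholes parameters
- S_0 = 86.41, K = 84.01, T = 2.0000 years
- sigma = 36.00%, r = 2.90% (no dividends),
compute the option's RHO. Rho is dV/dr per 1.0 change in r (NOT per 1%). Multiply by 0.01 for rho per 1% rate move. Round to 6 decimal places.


Answer: Rho = 73.886487

Derivation:
d1 = 0.4238075340; d2 = -0.0853093484
phi(d1) = 0.3646763810; exp(-qT) = 1.0000000000; exp(-rT) = 0.9436499474
N(d2) = 0.4660077298
Rho = K*T*exp(-rT)*N(d2) = 84.0100 * 2.0000 * 0.9436499474 * 0.4660077298 = 73.886487


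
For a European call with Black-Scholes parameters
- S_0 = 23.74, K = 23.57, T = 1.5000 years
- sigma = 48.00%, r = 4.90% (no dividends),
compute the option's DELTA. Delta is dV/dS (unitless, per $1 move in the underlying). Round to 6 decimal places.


Answer: Delta = 0.666835

Derivation:
d1 = 0.4311895858; d2 = -0.1566879525
phi(d1) = 0.3635273433; exp(-qT) = 1.0000000000; exp(-rT) = 0.9291361458
N(d1) = 0.6668347372
Delta = exp(-qT) * N(d1) = 1.0000000000 * 0.6668347372 = 0.666835


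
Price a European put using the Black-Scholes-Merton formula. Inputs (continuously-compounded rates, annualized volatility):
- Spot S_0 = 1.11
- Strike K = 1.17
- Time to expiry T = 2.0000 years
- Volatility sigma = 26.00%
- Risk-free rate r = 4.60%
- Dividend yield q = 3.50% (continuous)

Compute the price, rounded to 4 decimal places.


d1 = (ln(S/K) + (r - q + 0.5*sigma^2) * T) / (sigma * sqrt(T)) = 0.10050779
d2 = d1 - sigma * sqrt(T) = -0.26718773
exp(-rT) = 0.91210515; exp(-qT) = 0.93239382
P = K * exp(-rT) * N(-d2) - S_0 * exp(-qT) * N(-d1)
N(-d1) = 0.45997060; N(-d2) = 0.60533769
P = 1.1700 * 0.91210515 * 0.60533769 - 1.1100 * 0.93239382 * 0.45997060 = 0.1699

Answer: Price = 0.1699


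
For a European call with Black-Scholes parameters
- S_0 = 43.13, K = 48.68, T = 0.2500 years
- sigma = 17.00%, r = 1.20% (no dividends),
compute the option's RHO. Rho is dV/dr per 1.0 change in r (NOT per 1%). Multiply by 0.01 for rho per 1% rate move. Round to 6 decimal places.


Answer: Rho = 0.924208

Derivation:
d1 = -1.3463171466; d2 = -1.4313171466
phi(d1) = 0.1611816220; exp(-qT) = 1.0000000000; exp(-rT) = 0.9970044955
N(d2) = 0.0761696710
Rho = K*T*exp(-rT)*N(d2) = 48.6800 * 0.2500 * 0.9970044955 * 0.0761696710 = 0.924208


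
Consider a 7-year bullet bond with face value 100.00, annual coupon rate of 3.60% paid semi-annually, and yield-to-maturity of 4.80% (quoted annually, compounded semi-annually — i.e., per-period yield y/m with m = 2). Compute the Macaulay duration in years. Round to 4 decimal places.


Coupon per period c = face * coupon_rate / m = 1.800000
Periods per year m = 2; per-period yield y/m = 0.024000
Number of cashflows N = 14
Cashflows (t years, CF_t, discount factor 1/(1+y/m)^(m*t), PV):
  t = 0.5000: CF_t = 1.800000, DF = 0.976562, PV = 1.757812
  t = 1.0000: CF_t = 1.800000, DF = 0.953674, PV = 1.716614
  t = 1.5000: CF_t = 1.800000, DF = 0.931323, PV = 1.676381
  t = 2.0000: CF_t = 1.800000, DF = 0.909495, PV = 1.637090
  t = 2.5000: CF_t = 1.800000, DF = 0.888178, PV = 1.598721
  t = 3.0000: CF_t = 1.800000, DF = 0.867362, PV = 1.561251
  t = 3.5000: CF_t = 1.800000, DF = 0.847033, PV = 1.524659
  t = 4.0000: CF_t = 1.800000, DF = 0.827181, PV = 1.488925
  t = 4.5000: CF_t = 1.800000, DF = 0.807794, PV = 1.454028
  t = 5.0000: CF_t = 1.800000, DF = 0.788861, PV = 1.419950
  t = 5.5000: CF_t = 1.800000, DF = 0.770372, PV = 1.386670
  t = 6.0000: CF_t = 1.800000, DF = 0.752316, PV = 1.354169
  t = 6.5000: CF_t = 1.800000, DF = 0.734684, PV = 1.322431
  t = 7.0000: CF_t = 101.800000, DF = 0.717465, PV = 73.037918
Price P = sum_t PV_t = 92.936620
Macaulay numerator sum_t t * PV_t:
  t * PV_t at t = 0.5000: 0.878906
  t * PV_t at t = 1.0000: 1.716614
  t * PV_t at t = 1.5000: 2.514571
  t * PV_t at t = 2.0000: 3.274181
  t * PV_t at t = 2.5000: 3.996803
  t * PV_t at t = 3.0000: 4.683753
  t * PV_t at t = 3.5000: 5.336308
  t * PV_t at t = 4.0000: 5.955700
  t * PV_t at t = 4.5000: 6.543128
  t * PV_t at t = 5.0000: 7.099748
  t * PV_t at t = 5.5000: 7.626683
  t * PV_t at t = 6.0000: 8.125017
  t * PV_t at t = 6.5000: 8.595802
  t * PV_t at t = 7.0000: 511.265426
Macaulay duration D = (sum_t t * PV_t) / P = 577.612640 / 92.936620 = 6.215124

Answer: Macaulay duration = 6.2151 years


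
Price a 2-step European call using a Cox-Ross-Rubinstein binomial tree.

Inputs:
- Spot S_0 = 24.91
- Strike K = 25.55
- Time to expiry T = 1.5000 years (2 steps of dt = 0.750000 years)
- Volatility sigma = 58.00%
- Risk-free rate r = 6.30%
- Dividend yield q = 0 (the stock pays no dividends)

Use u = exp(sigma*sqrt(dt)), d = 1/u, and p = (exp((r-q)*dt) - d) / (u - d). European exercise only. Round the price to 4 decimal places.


Answer: Price = V(0,0) = 6.9210

Derivation:
dt = T/N = 0.750000
u = exp(sigma*sqrt(dt)) = 1.652509; d = 1/u = 0.605140
p = (exp((r-q)*dt) - d) / (u - d) = 0.423197
Discount per step: exp(-r*dt) = 0.953849
Stock lattice S(k, i) with i counting down-moves:
  k=0: S(0,0) = 24.9100
  k=1: S(1,0) = 41.1640; S(1,1) = 15.0740
  k=2: S(2,0) = 68.0239; S(2,1) = 24.9100; S(2,2) = 9.1219
Terminal payoffs V(N, i) = max(S_T - K, 0):
  V(2,0) = 42.473878; V(2,1) = 0.000000; V(2,2) = 0.000000
Backward induction: V(k, i) = exp(-r*dt) * [p * V(k+1, i) + (1-p) * V(k+1, i+1)].
  V(1,0) = exp(-r*dt) * [p*42.473878 + (1-p)*0.000000] = 17.145276
  V(1,1) = exp(-r*dt) * [p*0.000000 + (1-p)*0.000000] = 0.000000
  V(0,0) = exp(-r*dt) * [p*17.145276 + (1-p)*0.000000] = 6.920971


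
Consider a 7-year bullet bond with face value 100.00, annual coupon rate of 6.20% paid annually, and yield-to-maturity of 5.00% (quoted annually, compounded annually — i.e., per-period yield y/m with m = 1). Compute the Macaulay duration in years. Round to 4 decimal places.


Coupon per period c = face * coupon_rate / m = 6.200000
Periods per year m = 1; per-period yield y/m = 0.050000
Number of cashflows N = 7
Cashflows (t years, CF_t, discount factor 1/(1+y/m)^(m*t), PV):
  t = 1.0000: CF_t = 6.200000, DF = 0.952381, PV = 5.904762
  t = 2.0000: CF_t = 6.200000, DF = 0.907029, PV = 5.623583
  t = 3.0000: CF_t = 6.200000, DF = 0.863838, PV = 5.355793
  t = 4.0000: CF_t = 6.200000, DF = 0.822702, PV = 5.100755
  t = 5.0000: CF_t = 6.200000, DF = 0.783526, PV = 4.857862
  t = 6.0000: CF_t = 6.200000, DF = 0.746215, PV = 4.626535
  t = 7.0000: CF_t = 106.200000, DF = 0.710681, PV = 75.474357
Price P = sum_t PV_t = 106.943648
Macaulay numerator sum_t t * PV_t:
  t * PV_t at t = 1.0000: 5.904762
  t * PV_t at t = 2.0000: 11.247166
  t * PV_t at t = 3.0000: 16.067379
  t * PV_t at t = 4.0000: 20.403021
  t * PV_t at t = 5.0000: 24.289311
  t * PV_t at t = 6.0000: 27.759213
  t * PV_t at t = 7.0000: 528.320501
Macaulay duration D = (sum_t t * PV_t) / P = 633.991353 / 106.943648 = 5.928275

Answer: Macaulay duration = 5.9283 years


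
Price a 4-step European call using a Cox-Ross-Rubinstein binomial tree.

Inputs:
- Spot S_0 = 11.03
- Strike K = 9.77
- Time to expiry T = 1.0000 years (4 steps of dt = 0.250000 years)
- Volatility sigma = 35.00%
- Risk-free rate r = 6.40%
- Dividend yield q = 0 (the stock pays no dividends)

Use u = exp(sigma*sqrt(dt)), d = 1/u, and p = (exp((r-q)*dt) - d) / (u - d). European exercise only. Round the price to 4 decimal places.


dt = T/N = 0.250000
u = exp(sigma*sqrt(dt)) = 1.191246; d = 1/u = 0.839457
p = (exp((r-q)*dt) - d) / (u - d) = 0.502209
Discount per step: exp(-r*dt) = 0.984127
Stock lattice S(k, i) with i counting down-moves:
  k=0: S(0,0) = 11.0300
  k=1: S(1,0) = 13.1394; S(1,1) = 9.2592
  k=2: S(2,0) = 15.6523; S(2,1) = 11.0300; S(2,2) = 7.7727
  k=3: S(3,0) = 18.6458; S(3,1) = 13.1394; S(3,2) = 9.2592; S(3,3) = 6.5249
  k=4: S(4,0) = 22.2117; S(4,1) = 15.6523; S(4,2) = 11.0300; S(4,3) = 7.7727; S(4,4) = 5.4773
Terminal payoffs V(N, i) = max(S_T - K, 0):
  V(4,0) = 12.441692; V(4,1) = 5.882315; V(4,2) = 1.260000; V(4,3) = 0.000000; V(4,4) = 0.000000
Backward induction: V(k, i) = exp(-r*dt) * [p * V(k+1, i) + (1-p) * V(k+1, i+1)].
  V(3,0) = exp(-r*dt) * [p*12.441692 + (1-p)*5.882315] = 9.030837
  V(3,1) = exp(-r*dt) * [p*5.882315 + (1-p)*1.260000] = 3.524522
  V(3,2) = exp(-r*dt) * [p*1.260000 + (1-p)*0.000000] = 0.622739
  V(3,3) = exp(-r*dt) * [p*0.000000 + (1-p)*0.000000] = 0.000000
  V(2,0) = exp(-r*dt) * [p*9.030837 + (1-p)*3.524522] = 6.190006
  V(2,1) = exp(-r*dt) * [p*3.524522 + (1-p)*0.622739] = 2.047024
  V(2,2) = exp(-r*dt) * [p*0.622739 + (1-p)*0.000000] = 0.307781
  V(1,0) = exp(-r*dt) * [p*6.190006 + (1-p)*2.047024] = 4.062149
  V(1,1) = exp(-r*dt) * [p*2.047024 + (1-p)*0.307781] = 1.162495
  V(0,0) = exp(-r*dt) * [p*4.062149 + (1-p)*1.162495] = 2.577161

Answer: Price = V(0,0) = 2.5772


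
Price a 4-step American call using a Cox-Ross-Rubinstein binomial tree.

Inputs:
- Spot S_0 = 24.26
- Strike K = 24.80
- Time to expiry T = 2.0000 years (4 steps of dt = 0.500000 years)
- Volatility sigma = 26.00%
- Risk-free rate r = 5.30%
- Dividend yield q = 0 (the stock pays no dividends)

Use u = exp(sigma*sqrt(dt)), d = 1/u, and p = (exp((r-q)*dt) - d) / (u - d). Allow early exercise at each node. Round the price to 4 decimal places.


dt = T/N = 0.500000
u = exp(sigma*sqrt(dt)) = 1.201833; d = 1/u = 0.832062
p = (exp((r-q)*dt) - d) / (u - d) = 0.526791
Discount per step: exp(-r*dt) = 0.973848
Stock lattice S(k, i) with i counting down-moves:
  k=0: S(0,0) = 24.2600
  k=1: S(1,0) = 29.1565; S(1,1) = 20.1858
  k=2: S(2,0) = 35.0412; S(2,1) = 24.2600; S(2,2) = 16.7959
  k=3: S(3,0) = 42.1137; S(3,1) = 29.1565; S(3,2) = 20.1858; S(3,3) = 13.9752
  k=4: S(4,0) = 50.6136; S(4,1) = 35.0412; S(4,2) = 24.2600; S(4,3) = 16.7959; S(4,4) = 11.6283
Terminal payoffs V(N, i) = max(S_T - K, 0):
  V(4,0) = 25.813582; V(4,1) = 10.241197; V(4,2) = 0.000000; V(4,3) = 0.000000; V(4,4) = 0.000000
Backward induction: V(k, i) = exp(-r*dt) * [p * V(k+1, i) + (1-p) * V(k+1, i+1)]; then take max(V_cont, immediate exercise) for American.
  V(3,0) = exp(-r*dt) * [p*25.813582 + (1-p)*10.241197] = 17.962230; exercise = 17.313662; V(3,0) = max -> 17.962230
  V(3,1) = exp(-r*dt) * [p*10.241197 + (1-p)*0.000000] = 5.253883; exercise = 4.356465; V(3,1) = max -> 5.253883
  V(3,2) = exp(-r*dt) * [p*0.000000 + (1-p)*0.000000] = 0.000000; exercise = 0.000000; V(3,2) = max -> 0.000000
  V(3,3) = exp(-r*dt) * [p*0.000000 + (1-p)*0.000000] = 0.000000; exercise = 0.000000; V(3,3) = max -> 0.000000
  V(2,0) = exp(-r*dt) * [p*17.962230 + (1-p)*5.253883] = 11.636051; exercise = 10.241197; V(2,0) = max -> 11.636051
  V(2,1) = exp(-r*dt) * [p*5.253883 + (1-p)*0.000000] = 2.695319; exercise = 0.000000; V(2,1) = max -> 2.695319
  V(2,2) = exp(-r*dt) * [p*0.000000 + (1-p)*0.000000] = 0.000000; exercise = 0.000000; V(2,2) = max -> 0.000000
  V(1,0) = exp(-r*dt) * [p*11.636051 + (1-p)*2.695319] = 7.211557; exercise = 4.356465; V(1,0) = max -> 7.211557
  V(1,1) = exp(-r*dt) * [p*2.695319 + (1-p)*0.000000] = 1.382738; exercise = 0.000000; V(1,1) = max -> 1.382738
  V(0,0) = exp(-r*dt) * [p*7.211557 + (1-p)*1.382738] = 4.336846; exercise = 0.000000; V(0,0) = max -> 4.336846

Answer: Price = V(0,0) = 4.3368


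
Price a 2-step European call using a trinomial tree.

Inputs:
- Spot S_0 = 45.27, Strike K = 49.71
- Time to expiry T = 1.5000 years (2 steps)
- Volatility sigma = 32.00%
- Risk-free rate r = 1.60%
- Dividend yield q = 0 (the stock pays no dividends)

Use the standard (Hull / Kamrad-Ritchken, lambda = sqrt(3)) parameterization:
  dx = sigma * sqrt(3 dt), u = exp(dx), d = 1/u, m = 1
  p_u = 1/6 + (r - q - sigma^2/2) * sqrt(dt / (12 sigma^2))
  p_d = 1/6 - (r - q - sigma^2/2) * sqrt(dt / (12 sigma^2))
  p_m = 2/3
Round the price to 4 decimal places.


dt = T/N = 0.750000; dx = sigma*sqrt(3*dt) = 0.480000
u = exp(dx) = 1.616074; d = 1/u = 0.618783
p_u = 0.139167, p_m = 0.666667, p_d = 0.194167
Discount per step: exp(-r*dt) = 0.988072
Stock lattice S(k, j) with j the centered position index:
  k=0: S(0,+0) = 45.2700
  k=1: S(1,-1) = 28.0123; S(1,+0) = 45.2700; S(1,+1) = 73.1597
  k=2: S(2,-2) = 17.3336; S(2,-1) = 28.0123; S(2,+0) = 45.2700; S(2,+1) = 73.1597; S(2,+2) = 118.2315
Terminal payoffs V(N, j) = max(S_T - K, 0):
  V(2,-2) = 0.000000; V(2,-1) = 0.000000; V(2,+0) = 0.000000; V(2,+1) = 23.449688; V(2,+2) = 68.521499
Backward induction: V(k, j) = exp(-r*dt) * [p_u * V(k+1, j+1) + p_m * V(k+1, j) + p_d * V(k+1, j-1)]
  V(1,-1) = exp(-r*dt) * [p_u*0.000000 + p_m*0.000000 + p_d*0.000000] = 0.000000
  V(1,+0) = exp(-r*dt) * [p_u*23.449688 + p_m*0.000000 + p_d*0.000000] = 3.224488
  V(1,+1) = exp(-r*dt) * [p_u*68.521499 + p_m*23.449688 + p_d*0.000000] = 24.868811
  V(0,+0) = exp(-r*dt) * [p_u*24.868811 + p_m*3.224488 + p_d*0.000000] = 5.543644

Answer: Price = V(0,0) = 5.5436


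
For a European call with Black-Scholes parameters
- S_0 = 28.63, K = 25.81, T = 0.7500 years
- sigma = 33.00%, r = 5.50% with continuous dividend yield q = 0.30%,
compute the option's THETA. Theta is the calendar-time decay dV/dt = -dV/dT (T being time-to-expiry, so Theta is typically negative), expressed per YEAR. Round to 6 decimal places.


Answer: Theta = -2.574031

Derivation:
d1 = 0.6421905722; d2 = 0.3564021890
phi(d1) = 0.3246060782; exp(-qT) = 0.9977525294; exp(-rT) = 0.9595892027
Theta = -S*exp(-qT)*phi(d1)*sigma/(2*sqrt(T)) - r*K*exp(-rT)*N(d2) + q*S*exp(-qT)*N(d1)
N(d1) = 0.7396252732; N(d2) = 0.6392303049; sqrt(T) = 0.8660254038
Term 1 = -28.6300 * 0.9977525294 * 0.3246060782 * 0.3300 / (2 * 0.8660254038) = -1.7666647578
Term 2 = -0.0550 * 25.8100 * 0.9595892027 * 0.6392303049 = -0.8707498387
Term 3 = 0.0030 * 28.6300 * 0.9977525294 * 0.7396252732 = 0.0633836410
Theta = -1.7666647578 + (-0.8707498387) + (0.0633836410) = -2.574031


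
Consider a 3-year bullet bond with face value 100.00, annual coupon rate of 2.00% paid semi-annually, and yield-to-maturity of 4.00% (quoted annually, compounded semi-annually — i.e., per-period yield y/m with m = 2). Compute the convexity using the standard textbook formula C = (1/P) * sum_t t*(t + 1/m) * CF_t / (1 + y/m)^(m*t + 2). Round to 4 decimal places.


Coupon per period c = face * coupon_rate / m = 1.000000
Periods per year m = 2; per-period yield y/m = 0.020000
Number of cashflows N = 6
Cashflows (t years, CF_t, discount factor 1/(1+y/m)^(m*t), PV):
  t = 0.5000: CF_t = 1.000000, DF = 0.980392, PV = 0.980392
  t = 1.0000: CF_t = 1.000000, DF = 0.961169, PV = 0.961169
  t = 1.5000: CF_t = 1.000000, DF = 0.942322, PV = 0.942322
  t = 2.0000: CF_t = 1.000000, DF = 0.923845, PV = 0.923845
  t = 2.5000: CF_t = 1.000000, DF = 0.905731, PV = 0.905731
  t = 3.0000: CF_t = 101.000000, DF = 0.887971, PV = 89.685110
Price P = sum_t PV_t = 94.398569
Convexity numerator sum_t t*(t + 1/m) * CF_t / (1+y/m)^(m*t + 2):
  t = 0.5000: term = 0.471161
  t = 1.0000: term = 1.385768
  t = 1.5000: term = 2.717192
  t = 2.0000: term = 4.439857
  t = 2.5000: term = 6.529201
  t = 3.0000: term = 905.126539
Convexity = (1/P) * sum = 920.669719 / 94.398569 = 9.753005

Answer: Convexity = 9.7530


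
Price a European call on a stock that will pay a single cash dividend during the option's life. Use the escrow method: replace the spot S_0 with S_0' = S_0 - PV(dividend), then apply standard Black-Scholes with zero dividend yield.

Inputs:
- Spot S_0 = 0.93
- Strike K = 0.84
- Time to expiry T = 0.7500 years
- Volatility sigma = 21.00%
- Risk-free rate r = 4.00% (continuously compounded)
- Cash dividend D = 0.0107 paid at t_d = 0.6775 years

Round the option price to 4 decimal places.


PV(D) = D * exp(-r * t_d) = 0.0107 * 0.97326391 = 0.01041392
S_0' = S_0 - PV(D) = 0.9300 - 0.01041392 = 0.91958608
d1 = (ln(S_0'/K) + (r + sigma^2/2)*T) / (sigma*sqrt(T)) = 0.75363048
d2 = d1 - sigma*sqrt(T) = 0.57176515
exp(-rT) = 0.97044553
N(d1) = 0.77446443; N(d2) = 0.71625945
C = S_0' * N(d1) - K * exp(-rT) * N(d2) = 0.91958608 * 0.77446443 - 0.8400 * 0.97044553 * 0.71625945 = 0.1283

Answer: Price = 0.1283


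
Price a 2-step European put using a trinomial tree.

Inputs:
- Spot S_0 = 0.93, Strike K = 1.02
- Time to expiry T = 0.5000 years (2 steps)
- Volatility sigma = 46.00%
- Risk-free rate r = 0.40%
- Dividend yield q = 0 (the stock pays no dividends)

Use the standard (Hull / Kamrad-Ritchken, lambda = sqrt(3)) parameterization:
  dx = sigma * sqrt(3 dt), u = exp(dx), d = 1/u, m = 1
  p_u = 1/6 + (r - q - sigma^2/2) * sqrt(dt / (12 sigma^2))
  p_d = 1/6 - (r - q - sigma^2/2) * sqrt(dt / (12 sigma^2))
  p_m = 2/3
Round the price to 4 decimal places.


dt = T/N = 0.250000; dx = sigma*sqrt(3*dt) = 0.398372
u = exp(dx) = 1.489398; d = 1/u = 0.671412
p_u = 0.134724, p_m = 0.666667, p_d = 0.198609
Discount per step: exp(-r*dt) = 0.999000
Stock lattice S(k, j) with j the centered position index:
  k=0: S(0,+0) = 0.9300
  k=1: S(1,-1) = 0.6244; S(1,+0) = 0.9300; S(1,+1) = 1.3851
  k=2: S(2,-2) = 0.4192; S(2,-1) = 0.6244; S(2,+0) = 0.9300; S(2,+1) = 1.3851; S(2,+2) = 2.0630
Terminal payoffs V(N, j) = max(K - S_T, 0):
  V(2,-2) = 0.600761; V(2,-1) = 0.395586; V(2,+0) = 0.090000; V(2,+1) = 0.000000; V(2,+2) = 0.000000
Backward induction: V(k, j) = exp(-r*dt) * [p_u * V(k+1, j+1) + p_m * V(k+1, j) + p_d * V(k+1, j-1)]
  V(1,-1) = exp(-r*dt) * [p_u*0.090000 + p_m*0.395586 + p_d*0.600761] = 0.394771
  V(1,+0) = exp(-r*dt) * [p_u*0.000000 + p_m*0.090000 + p_d*0.395586] = 0.138429
  V(1,+1) = exp(-r*dt) * [p_u*0.000000 + p_m*0.000000 + p_d*0.090000] = 0.017857
  V(0,+0) = exp(-r*dt) * [p_u*0.017857 + p_m*0.138429 + p_d*0.394771] = 0.172924

Answer: Price = V(0,0) = 0.1729
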